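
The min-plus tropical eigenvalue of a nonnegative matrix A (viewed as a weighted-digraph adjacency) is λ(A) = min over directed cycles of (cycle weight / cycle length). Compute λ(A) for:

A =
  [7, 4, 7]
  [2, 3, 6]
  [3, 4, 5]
λ(A) = 3

Enumerate directed cycles and compute their means (weight / length). Sample:
  cycle 0 → 0: weight = 7, length = 1, mean = 7/1 ≈ 7.000
  cycle 1 → 1: weight = 3, length = 1, mean = 3/1 ≈ 3.000
  cycle 2 → 2: weight = 5, length = 1, mean = 5/1 ≈ 5.000
  cycle 0 → 1 → 0: weight = 6, length = 2, mean = 6/2 ≈ 3.000
  cycle 0 → 2 → 0: weight = 10, length = 2, mean = 10/2 ≈ 5.000
  cycle 1 → 0 → 1: weight = 6, length = 2, mean = 6/2 ≈ 3.000
Minimum mean = 3.000, attained e.g. along the cycle 1 → 1 with weight 3 and length 1. So λ(A) = 3/1 = 3.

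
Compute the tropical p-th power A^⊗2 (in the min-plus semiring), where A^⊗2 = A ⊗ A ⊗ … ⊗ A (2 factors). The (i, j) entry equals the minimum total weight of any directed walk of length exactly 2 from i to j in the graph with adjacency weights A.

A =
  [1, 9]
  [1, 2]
A^⊗2 =
  [2, 10]
  [2, 4]

Each entry (A^⊗2)_ij equals the minimum over all length-2 walks i = v_0 → v_1 → … → v_2 = j of Σ_t A[v_t][v_{t+1}]. For example, for (i, j) = (0, 1) we minimise over 2 possible intermediate vertex sequences; the minimum is 10, attained along the walk 0 → 0 → 1.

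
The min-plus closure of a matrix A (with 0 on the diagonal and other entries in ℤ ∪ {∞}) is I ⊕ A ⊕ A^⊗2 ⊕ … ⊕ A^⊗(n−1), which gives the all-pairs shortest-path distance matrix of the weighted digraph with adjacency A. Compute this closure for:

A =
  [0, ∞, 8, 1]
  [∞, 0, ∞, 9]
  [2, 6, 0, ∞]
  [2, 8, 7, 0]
Closure =
  [0, 9, 8, 1]
  [11, 0, 16, 9]
  [2, 6, 0, 3]
  [2, 8, 7, 0]

This is the Floyd-Warshall all-pairs shortest-path computation. For each intermediate vertex k = 0, 1, …, 3, update dist[i][j] ← min(dist[i][j], dist[i][k] + dist[k][j]). The final matrix gives, for each (i, j), the minimum total weight of any directed path from i to j (possibly empty when i = j).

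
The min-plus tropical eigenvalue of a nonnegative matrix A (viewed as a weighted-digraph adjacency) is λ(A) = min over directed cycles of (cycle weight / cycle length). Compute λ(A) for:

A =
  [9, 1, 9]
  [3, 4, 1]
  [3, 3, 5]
λ(A) = 5/3

Enumerate directed cycles and compute their means (weight / length). Sample:
  cycle 0 → 0: weight = 9, length = 1, mean = 9/1 ≈ 9.000
  cycle 1 → 1: weight = 4, length = 1, mean = 4/1 ≈ 4.000
  cycle 2 → 2: weight = 5, length = 1, mean = 5/1 ≈ 5.000
  cycle 0 → 1 → 0: weight = 4, length = 2, mean = 4/2 ≈ 2.000
  cycle 0 → 2 → 0: weight = 12, length = 2, mean = 12/2 ≈ 6.000
  cycle 1 → 0 → 1: weight = 4, length = 2, mean = 4/2 ≈ 2.000
Minimum mean = 1.667, attained e.g. along the cycle 0 → 1 → 2 → 0 with weight 5 and length 3. So λ(A) = 5/3 = 5/3.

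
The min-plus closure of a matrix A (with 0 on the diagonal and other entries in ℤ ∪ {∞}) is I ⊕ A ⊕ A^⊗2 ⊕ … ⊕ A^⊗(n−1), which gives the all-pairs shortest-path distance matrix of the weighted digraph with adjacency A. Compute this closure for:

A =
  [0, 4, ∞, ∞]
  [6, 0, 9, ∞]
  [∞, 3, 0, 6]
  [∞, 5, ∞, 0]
Closure =
  [0, 4, 13, 19]
  [6, 0, 9, 15]
  [9, 3, 0, 6]
  [11, 5, 14, 0]

This is the Floyd-Warshall all-pairs shortest-path computation. For each intermediate vertex k = 0, 1, …, 3, update dist[i][j] ← min(dist[i][j], dist[i][k] + dist[k][j]). The final matrix gives, for each (i, j), the minimum total weight of any directed path from i to j (possibly empty when i = j).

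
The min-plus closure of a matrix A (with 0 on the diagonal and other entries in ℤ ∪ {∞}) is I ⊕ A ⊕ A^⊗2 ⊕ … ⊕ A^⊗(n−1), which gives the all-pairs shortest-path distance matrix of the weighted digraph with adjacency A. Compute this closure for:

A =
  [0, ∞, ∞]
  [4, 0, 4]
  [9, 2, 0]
Closure =
  [0, ∞, ∞]
  [4, 0, 4]
  [6, 2, 0]

This is the Floyd-Warshall all-pairs shortest-path computation. For each intermediate vertex k = 0, 1, …, 2, update dist[i][j] ← min(dist[i][j], dist[i][k] + dist[k][j]). The final matrix gives, for each (i, j), the minimum total weight of any directed path from i to j (possibly empty when i = j).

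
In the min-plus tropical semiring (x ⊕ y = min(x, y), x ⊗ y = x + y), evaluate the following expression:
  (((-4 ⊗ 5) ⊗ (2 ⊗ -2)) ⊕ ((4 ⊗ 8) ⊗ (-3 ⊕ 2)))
(((-4 ⊗ 5) ⊗ (2 ⊗ -2)) ⊕ ((4 ⊗ 8) ⊗ (-3 ⊕ 2))) = 1

Expand innermost to outermost. Recall ⊕ takes the minimum of its arguments and ⊗ takes their sum. Working out the expression (((-4 ⊗ 5) ⊗ (2 ⊗ -2)) ⊕ ((4 ⊗ 8) ⊗ (-3 ⊕ 2))) gives 1.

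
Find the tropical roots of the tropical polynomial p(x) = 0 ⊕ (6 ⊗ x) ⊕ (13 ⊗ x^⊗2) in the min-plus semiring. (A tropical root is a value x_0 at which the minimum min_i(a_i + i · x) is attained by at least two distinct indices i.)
Roots: {-7, -6}

Each tropical root is a break point of the lower envelope of the lines y = a_i + i · x (there are 3 lines, with slopes 0, 1, ..., 2). Only the lines that attain the minimum somewhere contribute to roots; other lines are dominated. Here the surviving (envelope) indices are i = 2, i = 1, i = 0.
Intersections between consecutive envelope lines give the roots: for adjacent envelope indices i < j the intersection is x = (a_i − a_j) / (j − i). Reading off the sorted break points: {-7, -6}.
Verification: at each break x_0, at least two indices attain the minimum of min_i(a_i + i · x_0).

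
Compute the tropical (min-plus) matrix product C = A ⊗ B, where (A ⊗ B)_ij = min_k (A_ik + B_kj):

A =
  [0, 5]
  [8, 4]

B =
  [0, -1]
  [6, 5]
A ⊗ B =
  [0, -1]
  [8, 7]

Apply the min-plus product entry-by-entry:
  C[0][0] = min over k of (A[0][0] + B[0][0] = 0 + 0 = 0, A[0][1] + B[1][0] = 5 + 6 = 11) = 0 (attained at k = 0)
  C[0][1] = min over k of (A[0][0] + B[0][1] = 0 + -1 = -1, A[0][1] + B[1][1] = 5 + 5 = 10) = -1 (attained at k = 0)
  C[1][0] = min over k of (A[1][0] + B[0][0] = 8 + 0 = 8, A[1][1] + B[1][0] = 4 + 6 = 10) = 8 (attained at k = 0)
  C[1][1] = min over k of (A[1][0] + B[0][1] = 8 + -1 = 7, A[1][1] + B[1][1] = 4 + 5 = 9) = 7 (attained at k = 0)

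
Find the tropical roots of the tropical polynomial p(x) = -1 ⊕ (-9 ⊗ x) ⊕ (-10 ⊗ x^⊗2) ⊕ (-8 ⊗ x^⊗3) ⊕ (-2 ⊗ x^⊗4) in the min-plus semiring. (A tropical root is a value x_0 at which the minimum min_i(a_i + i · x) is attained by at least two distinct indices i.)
Roots: {-6, -2, 1, 8}

Each tropical root is a break point of the lower envelope of the lines y = a_i + i · x (there are 5 lines, with slopes 0, 1, ..., 4). Only the lines that attain the minimum somewhere contribute to roots; other lines are dominated. Here the surviving (envelope) indices are i = 4, i = 3, i = 2, i = 1, i = 0.
Intersections between consecutive envelope lines give the roots: for adjacent envelope indices i < j the intersection is x = (a_i − a_j) / (j − i). Reading off the sorted break points: {-6, -2, 1, 8}.
Verification: at each break x_0, at least two indices attain the minimum of min_i(a_i + i · x_0).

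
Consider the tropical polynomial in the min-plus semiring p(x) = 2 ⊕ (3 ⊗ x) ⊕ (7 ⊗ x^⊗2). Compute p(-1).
p(-1) = 2

A tropical monomial a ⊗ x^⊗i evaluates to a + i · x. Evaluating each term at x = -1:
  Term 0 contributes 2 + 0 · -1 = 2
  Term 1 contributes 3 + 1 · -1 = 2
  Term 2 contributes 7 + 2 · -1 = 5
p(-1) = ⊕ of these = min[2, 2, 5] = 2.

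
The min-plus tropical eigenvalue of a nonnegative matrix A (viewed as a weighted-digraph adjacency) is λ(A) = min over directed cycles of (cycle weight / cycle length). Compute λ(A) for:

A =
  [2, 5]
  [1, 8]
λ(A) = 2

Enumerate directed cycles and compute their means (weight / length). Sample:
  cycle 0 → 0: weight = 2, length = 1, mean = 2/1 ≈ 2.000
  cycle 1 → 1: weight = 8, length = 1, mean = 8/1 ≈ 8.000
  cycle 0 → 1 → 0: weight = 6, length = 2, mean = 6/2 ≈ 3.000
  cycle 1 → 0 → 1: weight = 6, length = 2, mean = 6/2 ≈ 3.000
Minimum mean = 2.000, attained e.g. along the cycle 0 → 0 with weight 2 and length 1. So λ(A) = 2/1 = 2.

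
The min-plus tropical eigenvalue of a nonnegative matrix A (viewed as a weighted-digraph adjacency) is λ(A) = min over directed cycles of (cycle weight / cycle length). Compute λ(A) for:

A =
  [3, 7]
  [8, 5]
λ(A) = 3

Enumerate directed cycles and compute their means (weight / length). Sample:
  cycle 0 → 0: weight = 3, length = 1, mean = 3/1 ≈ 3.000
  cycle 1 → 1: weight = 5, length = 1, mean = 5/1 ≈ 5.000
  cycle 0 → 1 → 0: weight = 15, length = 2, mean = 15/2 ≈ 7.500
  cycle 1 → 0 → 1: weight = 15, length = 2, mean = 15/2 ≈ 7.500
Minimum mean = 3.000, attained e.g. along the cycle 0 → 0 with weight 3 and length 1. So λ(A) = 3/1 = 3.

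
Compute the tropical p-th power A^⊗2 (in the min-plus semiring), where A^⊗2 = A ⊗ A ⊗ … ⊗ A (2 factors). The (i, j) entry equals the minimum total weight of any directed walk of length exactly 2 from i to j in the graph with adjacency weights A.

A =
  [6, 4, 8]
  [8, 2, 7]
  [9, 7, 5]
A^⊗2 =
  [12, 6, 11]
  [10, 4, 9]
  [14, 9, 10]

Each entry (A^⊗2)_ij equals the minimum over all length-2 walks i = v_0 → v_1 → … → v_2 = j of Σ_t A[v_t][v_{t+1}]. For example, for (i, j) = (0, 2) we minimise over 3 possible intermediate vertex sequences; the minimum is 11, attained along the walk 0 → 1 → 2.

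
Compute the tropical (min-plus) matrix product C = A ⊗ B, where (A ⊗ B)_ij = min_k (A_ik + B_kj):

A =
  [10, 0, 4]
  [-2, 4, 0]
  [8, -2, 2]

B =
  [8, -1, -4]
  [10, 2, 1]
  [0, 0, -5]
A ⊗ B =
  [4, 2, -1]
  [0, -3, -6]
  [2, 0, -3]

Apply the min-plus product entry-by-entry:
  C[0][0] = min over k of (A[0][0] + B[0][0] = 10 + 8 = 18, A[0][1] + B[1][0] = 0 + 10 = 10, A[0][2] + B[2][0] = 4 + 0 = 4) = 4 (attained at k = 2)
  C[0][1] = min over k of (A[0][0] + B[0][1] = 10 + -1 = 9, A[0][1] + B[1][1] = 0 + 2 = 2, A[0][2] + B[2][1] = 4 + 0 = 4) = 2 (attained at k = 1)
  C[0][2] = min over k of (A[0][0] + B[0][2] = 10 + -4 = 6, A[0][1] + B[1][2] = 0 + 1 = 1, A[0][2] + B[2][2] = 4 + -5 = -1) = -1 (attained at k = 2)
  C[1][0] = min over k of (A[1][0] + B[0][0] = -2 + 8 = 6, A[1][1] + B[1][0] = 4 + 10 = 14, A[1][2] + B[2][0] = 0 + 0 = 0) = 0 (attained at k = 2)
  C[1][1] = min over k of (A[1][0] + B[0][1] = -2 + -1 = -3, A[1][1] + B[1][1] = 4 + 2 = 6, A[1][2] + B[2][1] = 0 + 0 = 0) = -3 (attained at k = 0)
  C[1][2] = min over k of (A[1][0] + B[0][2] = -2 + -4 = -6, A[1][1] + B[1][2] = 4 + 1 = 5, A[1][2] + B[2][2] = 0 + -5 = -5) = -6 (attained at k = 0)
  C[2][0] = min over k of (A[2][0] + B[0][0] = 8 + 8 = 16, A[2][1] + B[1][0] = -2 + 10 = 8, A[2][2] + B[2][0] = 2 + 0 = 2) = 2 (attained at k = 2)
  C[2][1] = min over k of (A[2][0] + B[0][1] = 8 + -1 = 7, A[2][1] + B[1][1] = -2 + 2 = 0, A[2][2] + B[2][1] = 2 + 0 = 2) = 0 (attained at k = 1)
  C[2][2] = min over k of (A[2][0] + B[0][2] = 8 + -4 = 4, A[2][1] + B[1][2] = -2 + 1 = -1, A[2][2] + B[2][2] = 2 + -5 = -3) = -3 (attained at k = 2)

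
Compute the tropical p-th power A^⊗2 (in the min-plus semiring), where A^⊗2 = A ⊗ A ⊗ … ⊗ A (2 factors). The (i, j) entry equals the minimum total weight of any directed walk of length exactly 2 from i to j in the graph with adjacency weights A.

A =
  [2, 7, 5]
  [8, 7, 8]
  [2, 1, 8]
A^⊗2 =
  [4, 6, 7]
  [10, 9, 13]
  [4, 8, 7]

Each entry (A^⊗2)_ij equals the minimum over all length-2 walks i = v_0 → v_1 → … → v_2 = j of Σ_t A[v_t][v_{t+1}]. For example, for (i, j) = (0, 2) we minimise over 3 possible intermediate vertex sequences; the minimum is 7, attained along the walk 0 → 0 → 2.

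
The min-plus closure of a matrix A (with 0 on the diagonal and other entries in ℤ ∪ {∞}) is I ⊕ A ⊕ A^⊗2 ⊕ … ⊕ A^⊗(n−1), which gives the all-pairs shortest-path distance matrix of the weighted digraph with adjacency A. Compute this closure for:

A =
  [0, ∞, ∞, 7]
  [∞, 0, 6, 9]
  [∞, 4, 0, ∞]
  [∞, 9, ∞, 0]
Closure =
  [0, 16, 22, 7]
  [∞, 0, 6, 9]
  [∞, 4, 0, 13]
  [∞, 9, 15, 0]

This is the Floyd-Warshall all-pairs shortest-path computation. For each intermediate vertex k = 0, 1, …, 3, update dist[i][j] ← min(dist[i][j], dist[i][k] + dist[k][j]). The final matrix gives, for each (i, j), the minimum total weight of any directed path from i to j (possibly empty when i = j).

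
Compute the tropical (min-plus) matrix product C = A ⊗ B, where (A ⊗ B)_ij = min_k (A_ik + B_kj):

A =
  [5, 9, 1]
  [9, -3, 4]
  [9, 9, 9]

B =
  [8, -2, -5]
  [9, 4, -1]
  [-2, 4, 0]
A ⊗ B =
  [-1, 3, 0]
  [2, 1, -4]
  [7, 7, 4]

Apply the min-plus product entry-by-entry:
  C[0][0] = min over k of (A[0][0] + B[0][0] = 5 + 8 = 13, A[0][1] + B[1][0] = 9 + 9 = 18, A[0][2] + B[2][0] = 1 + -2 = -1) = -1 (attained at k = 2)
  C[0][1] = min over k of (A[0][0] + B[0][1] = 5 + -2 = 3, A[0][1] + B[1][1] = 9 + 4 = 13, A[0][2] + B[2][1] = 1 + 4 = 5) = 3 (attained at k = 0)
  C[0][2] = min over k of (A[0][0] + B[0][2] = 5 + -5 = 0, A[0][1] + B[1][2] = 9 + -1 = 8, A[0][2] + B[2][2] = 1 + 0 = 1) = 0 (attained at k = 0)
  C[1][0] = min over k of (A[1][0] + B[0][0] = 9 + 8 = 17, A[1][1] + B[1][0] = -3 + 9 = 6, A[1][2] + B[2][0] = 4 + -2 = 2) = 2 (attained at k = 2)
  C[1][1] = min over k of (A[1][0] + B[0][1] = 9 + -2 = 7, A[1][1] + B[1][1] = -3 + 4 = 1, A[1][2] + B[2][1] = 4 + 4 = 8) = 1 (attained at k = 1)
  C[1][2] = min over k of (A[1][0] + B[0][2] = 9 + -5 = 4, A[1][1] + B[1][2] = -3 + -1 = -4, A[1][2] + B[2][2] = 4 + 0 = 4) = -4 (attained at k = 1)
  C[2][0] = min over k of (A[2][0] + B[0][0] = 9 + 8 = 17, A[2][1] + B[1][0] = 9 + 9 = 18, A[2][2] + B[2][0] = 9 + -2 = 7) = 7 (attained at k = 2)
  C[2][1] = min over k of (A[2][0] + B[0][1] = 9 + -2 = 7, A[2][1] + B[1][1] = 9 + 4 = 13, A[2][2] + B[2][1] = 9 + 4 = 13) = 7 (attained at k = 0)
  C[2][2] = min over k of (A[2][0] + B[0][2] = 9 + -5 = 4, A[2][1] + B[1][2] = 9 + -1 = 8, A[2][2] + B[2][2] = 9 + 0 = 9) = 4 (attained at k = 0)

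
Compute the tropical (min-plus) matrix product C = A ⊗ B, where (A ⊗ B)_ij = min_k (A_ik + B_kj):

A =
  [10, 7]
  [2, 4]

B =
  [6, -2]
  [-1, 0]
A ⊗ B =
  [6, 7]
  [3, 0]

Apply the min-plus product entry-by-entry:
  C[0][0] = min over k of (A[0][0] + B[0][0] = 10 + 6 = 16, A[0][1] + B[1][0] = 7 + -1 = 6) = 6 (attained at k = 1)
  C[0][1] = min over k of (A[0][0] + B[0][1] = 10 + -2 = 8, A[0][1] + B[1][1] = 7 + 0 = 7) = 7 (attained at k = 1)
  C[1][0] = min over k of (A[1][0] + B[0][0] = 2 + 6 = 8, A[1][1] + B[1][0] = 4 + -1 = 3) = 3 (attained at k = 1)
  C[1][1] = min over k of (A[1][0] + B[0][1] = 2 + -2 = 0, A[1][1] + B[1][1] = 4 + 0 = 4) = 0 (attained at k = 0)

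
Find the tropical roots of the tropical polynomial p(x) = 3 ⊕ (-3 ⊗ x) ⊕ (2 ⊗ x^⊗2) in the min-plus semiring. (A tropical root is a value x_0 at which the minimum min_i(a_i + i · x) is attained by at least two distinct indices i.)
Roots: {-5, 6}

Each tropical root is a break point of the lower envelope of the lines y = a_i + i · x (there are 3 lines, with slopes 0, 1, ..., 2). Only the lines that attain the minimum somewhere contribute to roots; other lines are dominated. Here the surviving (envelope) indices are i = 2, i = 1, i = 0.
Intersections between consecutive envelope lines give the roots: for adjacent envelope indices i < j the intersection is x = (a_i − a_j) / (j − i). Reading off the sorted break points: {-5, 6}.
Verification: at each break x_0, at least two indices attain the minimum of min_i(a_i + i · x_0).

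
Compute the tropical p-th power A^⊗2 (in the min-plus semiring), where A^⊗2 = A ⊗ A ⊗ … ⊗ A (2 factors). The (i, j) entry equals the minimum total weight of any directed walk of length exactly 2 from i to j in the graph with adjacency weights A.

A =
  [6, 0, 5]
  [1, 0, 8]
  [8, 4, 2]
A^⊗2 =
  [1, 0, 7]
  [1, 0, 6]
  [5, 4, 4]

Each entry (A^⊗2)_ij equals the minimum over all length-2 walks i = v_0 → v_1 → … → v_2 = j of Σ_t A[v_t][v_{t+1}]. For example, for (i, j) = (0, 2) we minimise over 3 possible intermediate vertex sequences; the minimum is 7, attained along the walk 0 → 2 → 2.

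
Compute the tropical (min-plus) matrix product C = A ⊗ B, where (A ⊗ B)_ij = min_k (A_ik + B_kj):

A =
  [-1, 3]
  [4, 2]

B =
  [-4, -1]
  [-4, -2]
A ⊗ B =
  [-5, -2]
  [-2, 0]

Apply the min-plus product entry-by-entry:
  C[0][0] = min over k of (A[0][0] + B[0][0] = -1 + -4 = -5, A[0][1] + B[1][0] = 3 + -4 = -1) = -5 (attained at k = 0)
  C[0][1] = min over k of (A[0][0] + B[0][1] = -1 + -1 = -2, A[0][1] + B[1][1] = 3 + -2 = 1) = -2 (attained at k = 0)
  C[1][0] = min over k of (A[1][0] + B[0][0] = 4 + -4 = 0, A[1][1] + B[1][0] = 2 + -4 = -2) = -2 (attained at k = 1)
  C[1][1] = min over k of (A[1][0] + B[0][1] = 4 + -1 = 3, A[1][1] + B[1][1] = 2 + -2 = 0) = 0 (attained at k = 1)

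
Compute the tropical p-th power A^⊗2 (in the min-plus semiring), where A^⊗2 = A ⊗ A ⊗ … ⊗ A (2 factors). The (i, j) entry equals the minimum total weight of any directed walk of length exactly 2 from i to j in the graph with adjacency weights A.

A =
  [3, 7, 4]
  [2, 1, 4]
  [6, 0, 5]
A^⊗2 =
  [6, 4, 7]
  [3, 2, 5]
  [2, 1, 4]

Each entry (A^⊗2)_ij equals the minimum over all length-2 walks i = v_0 → v_1 → … → v_2 = j of Σ_t A[v_t][v_{t+1}]. For example, for (i, j) = (0, 2) we minimise over 3 possible intermediate vertex sequences; the minimum is 7, attained along the walk 0 → 0 → 2.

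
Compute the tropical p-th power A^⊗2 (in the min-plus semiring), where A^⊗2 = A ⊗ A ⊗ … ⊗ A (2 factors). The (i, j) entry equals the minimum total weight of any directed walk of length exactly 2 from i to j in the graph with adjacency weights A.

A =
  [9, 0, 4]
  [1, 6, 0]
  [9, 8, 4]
A^⊗2 =
  [1, 6, 0]
  [7, 1, 4]
  [9, 9, 8]

Each entry (A^⊗2)_ij equals the minimum over all length-2 walks i = v_0 → v_1 → … → v_2 = j of Σ_t A[v_t][v_{t+1}]. For example, for (i, j) = (0, 2) we minimise over 3 possible intermediate vertex sequences; the minimum is 0, attained along the walk 0 → 1 → 2.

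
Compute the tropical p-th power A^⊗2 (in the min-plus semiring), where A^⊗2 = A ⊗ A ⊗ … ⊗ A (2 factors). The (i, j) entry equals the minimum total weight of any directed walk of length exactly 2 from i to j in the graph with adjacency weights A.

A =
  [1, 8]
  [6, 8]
A^⊗2 =
  [2, 9]
  [7, 14]

Each entry (A^⊗2)_ij equals the minimum over all length-2 walks i = v_0 → v_1 → … → v_2 = j of Σ_t A[v_t][v_{t+1}]. For example, for (i, j) = (0, 1) we minimise over 2 possible intermediate vertex sequences; the minimum is 9, attained along the walk 0 → 0 → 1.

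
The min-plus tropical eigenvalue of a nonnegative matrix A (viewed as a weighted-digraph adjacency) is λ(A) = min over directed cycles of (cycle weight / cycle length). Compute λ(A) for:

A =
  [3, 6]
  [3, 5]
λ(A) = 3

Enumerate directed cycles and compute their means (weight / length). Sample:
  cycle 0 → 0: weight = 3, length = 1, mean = 3/1 ≈ 3.000
  cycle 1 → 1: weight = 5, length = 1, mean = 5/1 ≈ 5.000
  cycle 0 → 1 → 0: weight = 9, length = 2, mean = 9/2 ≈ 4.500
  cycle 1 → 0 → 1: weight = 9, length = 2, mean = 9/2 ≈ 4.500
Minimum mean = 3.000, attained e.g. along the cycle 0 → 0 with weight 3 and length 1. So λ(A) = 3/1 = 3.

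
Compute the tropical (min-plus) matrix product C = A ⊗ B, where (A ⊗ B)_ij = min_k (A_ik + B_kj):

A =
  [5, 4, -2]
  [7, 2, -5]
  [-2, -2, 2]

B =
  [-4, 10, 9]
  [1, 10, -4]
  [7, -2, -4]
A ⊗ B =
  [1, -4, -6]
  [2, -7, -9]
  [-6, 0, -6]

Apply the min-plus product entry-by-entry:
  C[0][0] = min over k of (A[0][0] + B[0][0] = 5 + -4 = 1, A[0][1] + B[1][0] = 4 + 1 = 5, A[0][2] + B[2][0] = -2 + 7 = 5) = 1 (attained at k = 0)
  C[0][1] = min over k of (A[0][0] + B[0][1] = 5 + 10 = 15, A[0][1] + B[1][1] = 4 + 10 = 14, A[0][2] + B[2][1] = -2 + -2 = -4) = -4 (attained at k = 2)
  C[0][2] = min over k of (A[0][0] + B[0][2] = 5 + 9 = 14, A[0][1] + B[1][2] = 4 + -4 = 0, A[0][2] + B[2][2] = -2 + -4 = -6) = -6 (attained at k = 2)
  C[1][0] = min over k of (A[1][0] + B[0][0] = 7 + -4 = 3, A[1][1] + B[1][0] = 2 + 1 = 3, A[1][2] + B[2][0] = -5 + 7 = 2) = 2 (attained at k = 2)
  C[1][1] = min over k of (A[1][0] + B[0][1] = 7 + 10 = 17, A[1][1] + B[1][1] = 2 + 10 = 12, A[1][2] + B[2][1] = -5 + -2 = -7) = -7 (attained at k = 2)
  C[1][2] = min over k of (A[1][0] + B[0][2] = 7 + 9 = 16, A[1][1] + B[1][2] = 2 + -4 = -2, A[1][2] + B[2][2] = -5 + -4 = -9) = -9 (attained at k = 2)
  C[2][0] = min over k of (A[2][0] + B[0][0] = -2 + -4 = -6, A[2][1] + B[1][0] = -2 + 1 = -1, A[2][2] + B[2][0] = 2 + 7 = 9) = -6 (attained at k = 0)
  C[2][1] = min over k of (A[2][0] + B[0][1] = -2 + 10 = 8, A[2][1] + B[1][1] = -2 + 10 = 8, A[2][2] + B[2][1] = 2 + -2 = 0) = 0 (attained at k = 2)
  C[2][2] = min over k of (A[2][0] + B[0][2] = -2 + 9 = 7, A[2][1] + B[1][2] = -2 + -4 = -6, A[2][2] + B[2][2] = 2 + -4 = -2) = -6 (attained at k = 1)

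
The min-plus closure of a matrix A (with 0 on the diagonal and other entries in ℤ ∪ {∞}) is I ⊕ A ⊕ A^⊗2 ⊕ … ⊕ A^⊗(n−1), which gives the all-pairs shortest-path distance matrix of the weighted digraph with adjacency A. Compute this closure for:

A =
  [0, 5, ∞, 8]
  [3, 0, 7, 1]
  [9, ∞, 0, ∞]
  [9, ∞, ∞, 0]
Closure =
  [0, 5, 12, 6]
  [3, 0, 7, 1]
  [9, 14, 0, 15]
  [9, 14, 21, 0]

This is the Floyd-Warshall all-pairs shortest-path computation. For each intermediate vertex k = 0, 1, …, 3, update dist[i][j] ← min(dist[i][j], dist[i][k] + dist[k][j]). The final matrix gives, for each (i, j), the minimum total weight of any directed path from i to j (possibly empty when i = j).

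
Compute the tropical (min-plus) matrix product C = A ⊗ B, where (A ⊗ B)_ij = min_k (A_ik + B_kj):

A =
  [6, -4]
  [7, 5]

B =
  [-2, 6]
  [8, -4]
A ⊗ B =
  [4, -8]
  [5, 1]

Apply the min-plus product entry-by-entry:
  C[0][0] = min over k of (A[0][0] + B[0][0] = 6 + -2 = 4, A[0][1] + B[1][0] = -4 + 8 = 4) = 4 (attained at k = 0)
  C[0][1] = min over k of (A[0][0] + B[0][1] = 6 + 6 = 12, A[0][1] + B[1][1] = -4 + -4 = -8) = -8 (attained at k = 1)
  C[1][0] = min over k of (A[1][0] + B[0][0] = 7 + -2 = 5, A[1][1] + B[1][0] = 5 + 8 = 13) = 5 (attained at k = 0)
  C[1][1] = min over k of (A[1][0] + B[0][1] = 7 + 6 = 13, A[1][1] + B[1][1] = 5 + -4 = 1) = 1 (attained at k = 1)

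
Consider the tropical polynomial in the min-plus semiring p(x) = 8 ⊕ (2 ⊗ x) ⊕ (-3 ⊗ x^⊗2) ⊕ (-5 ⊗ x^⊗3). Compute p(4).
p(4) = 5

A tropical monomial a ⊗ x^⊗i evaluates to a + i · x. Evaluating each term at x = 4:
  Term 0 contributes 8 + 0 · 4 = 8
  Term 1 contributes 2 + 1 · 4 = 6
  Term 2 contributes -3 + 2 · 4 = 5
  Term 3 contributes -5 + 3 · 4 = 7
p(4) = ⊕ of these = min[8, 6, 5, 7] = 5.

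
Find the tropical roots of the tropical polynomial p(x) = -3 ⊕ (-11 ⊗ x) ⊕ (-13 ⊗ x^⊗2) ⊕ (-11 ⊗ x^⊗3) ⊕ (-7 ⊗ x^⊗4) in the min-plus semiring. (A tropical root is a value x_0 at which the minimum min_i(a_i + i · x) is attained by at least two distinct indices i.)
Roots: {-4, -2, 2, 8}

Each tropical root is a break point of the lower envelope of the lines y = a_i + i · x (there are 5 lines, with slopes 0, 1, ..., 4). Only the lines that attain the minimum somewhere contribute to roots; other lines are dominated. Here the surviving (envelope) indices are i = 4, i = 3, i = 2, i = 1, i = 0.
Intersections between consecutive envelope lines give the roots: for adjacent envelope indices i < j the intersection is x = (a_i − a_j) / (j − i). Reading off the sorted break points: {-4, -2, 2, 8}.
Verification: at each break x_0, at least two indices attain the minimum of min_i(a_i + i · x_0).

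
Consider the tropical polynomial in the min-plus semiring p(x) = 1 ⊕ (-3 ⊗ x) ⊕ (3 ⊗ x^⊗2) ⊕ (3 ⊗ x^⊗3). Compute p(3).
p(3) = 0

A tropical monomial a ⊗ x^⊗i evaluates to a + i · x. Evaluating each term at x = 3:
  Term 0 contributes 1 + 0 · 3 = 1
  Term 1 contributes -3 + 1 · 3 = 0
  Term 2 contributes 3 + 2 · 3 = 9
  Term 3 contributes 3 + 3 · 3 = 12
p(3) = ⊕ of these = min[1, 0, 9, 12] = 0.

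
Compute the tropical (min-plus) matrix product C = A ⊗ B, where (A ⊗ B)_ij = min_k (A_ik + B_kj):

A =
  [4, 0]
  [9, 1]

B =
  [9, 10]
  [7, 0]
A ⊗ B =
  [7, 0]
  [8, 1]

Apply the min-plus product entry-by-entry:
  C[0][0] = min over k of (A[0][0] + B[0][0] = 4 + 9 = 13, A[0][1] + B[1][0] = 0 + 7 = 7) = 7 (attained at k = 1)
  C[0][1] = min over k of (A[0][0] + B[0][1] = 4 + 10 = 14, A[0][1] + B[1][1] = 0 + 0 = 0) = 0 (attained at k = 1)
  C[1][0] = min over k of (A[1][0] + B[0][0] = 9 + 9 = 18, A[1][1] + B[1][0] = 1 + 7 = 8) = 8 (attained at k = 1)
  C[1][1] = min over k of (A[1][0] + B[0][1] = 9 + 10 = 19, A[1][1] + B[1][1] = 1 + 0 = 1) = 1 (attained at k = 1)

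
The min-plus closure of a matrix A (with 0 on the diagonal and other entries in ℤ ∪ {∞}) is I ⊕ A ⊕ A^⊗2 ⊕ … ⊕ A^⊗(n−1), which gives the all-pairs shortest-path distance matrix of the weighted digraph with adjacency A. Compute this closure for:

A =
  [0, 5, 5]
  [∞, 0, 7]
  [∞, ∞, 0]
Closure =
  [0, 5, 5]
  [∞, 0, 7]
  [∞, ∞, 0]

This is the Floyd-Warshall all-pairs shortest-path computation. For each intermediate vertex k = 0, 1, …, 2, update dist[i][j] ← min(dist[i][j], dist[i][k] + dist[k][j]). The final matrix gives, for each (i, j), the minimum total weight of any directed path from i to j (possibly empty when i = j).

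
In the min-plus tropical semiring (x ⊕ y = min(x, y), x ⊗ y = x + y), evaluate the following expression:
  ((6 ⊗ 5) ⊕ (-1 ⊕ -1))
((6 ⊗ 5) ⊕ (-1 ⊕ -1)) = -1

Expand innermost to outermost. Recall ⊕ takes the minimum of its arguments and ⊗ takes their sum. Working out the expression ((6 ⊗ 5) ⊕ (-1 ⊕ -1)) gives -1.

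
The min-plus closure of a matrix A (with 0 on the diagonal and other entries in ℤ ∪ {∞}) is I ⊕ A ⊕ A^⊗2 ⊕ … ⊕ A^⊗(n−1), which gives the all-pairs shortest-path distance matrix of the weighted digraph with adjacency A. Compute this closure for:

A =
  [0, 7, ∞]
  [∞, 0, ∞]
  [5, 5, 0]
Closure =
  [0, 7, ∞]
  [∞, 0, ∞]
  [5, 5, 0]

This is the Floyd-Warshall all-pairs shortest-path computation. For each intermediate vertex k = 0, 1, …, 2, update dist[i][j] ← min(dist[i][j], dist[i][k] + dist[k][j]). The final matrix gives, for each (i, j), the minimum total weight of any directed path from i to j (possibly empty when i = j).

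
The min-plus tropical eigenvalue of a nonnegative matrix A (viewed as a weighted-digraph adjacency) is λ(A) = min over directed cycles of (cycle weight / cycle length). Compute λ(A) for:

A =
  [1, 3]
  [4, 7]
λ(A) = 1

Enumerate directed cycles and compute their means (weight / length). Sample:
  cycle 0 → 0: weight = 1, length = 1, mean = 1/1 ≈ 1.000
  cycle 1 → 1: weight = 7, length = 1, mean = 7/1 ≈ 7.000
  cycle 0 → 1 → 0: weight = 7, length = 2, mean = 7/2 ≈ 3.500
  cycle 1 → 0 → 1: weight = 7, length = 2, mean = 7/2 ≈ 3.500
Minimum mean = 1.000, attained e.g. along the cycle 0 → 0 with weight 1 and length 1. So λ(A) = 1/1 = 1.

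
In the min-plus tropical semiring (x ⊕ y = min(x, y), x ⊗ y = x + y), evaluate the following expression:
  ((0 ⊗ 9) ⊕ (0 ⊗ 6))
((0 ⊗ 9) ⊕ (0 ⊗ 6)) = 6

Expand innermost to outermost. Recall ⊕ takes the minimum of its arguments and ⊗ takes their sum. Working out the expression ((0 ⊗ 9) ⊕ (0 ⊗ 6)) gives 6.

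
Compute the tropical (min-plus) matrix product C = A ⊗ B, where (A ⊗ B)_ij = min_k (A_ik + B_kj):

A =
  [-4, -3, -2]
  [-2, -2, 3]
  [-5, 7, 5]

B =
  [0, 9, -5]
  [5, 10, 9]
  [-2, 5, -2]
A ⊗ B =
  [-4, 3, -9]
  [-2, 7, -7]
  [-5, 4, -10]

Apply the min-plus product entry-by-entry:
  C[0][0] = min over k of (A[0][0] + B[0][0] = -4 + 0 = -4, A[0][1] + B[1][0] = -3 + 5 = 2, A[0][2] + B[2][0] = -2 + -2 = -4) = -4 (attained at k = 0)
  C[0][1] = min over k of (A[0][0] + B[0][1] = -4 + 9 = 5, A[0][1] + B[1][1] = -3 + 10 = 7, A[0][2] + B[2][1] = -2 + 5 = 3) = 3 (attained at k = 2)
  C[0][2] = min over k of (A[0][0] + B[0][2] = -4 + -5 = -9, A[0][1] + B[1][2] = -3 + 9 = 6, A[0][2] + B[2][2] = -2 + -2 = -4) = -9 (attained at k = 0)
  C[1][0] = min over k of (A[1][0] + B[0][0] = -2 + 0 = -2, A[1][1] + B[1][0] = -2 + 5 = 3, A[1][2] + B[2][0] = 3 + -2 = 1) = -2 (attained at k = 0)
  C[1][1] = min over k of (A[1][0] + B[0][1] = -2 + 9 = 7, A[1][1] + B[1][1] = -2 + 10 = 8, A[1][2] + B[2][1] = 3 + 5 = 8) = 7 (attained at k = 0)
  C[1][2] = min over k of (A[1][0] + B[0][2] = -2 + -5 = -7, A[1][1] + B[1][2] = -2 + 9 = 7, A[1][2] + B[2][2] = 3 + -2 = 1) = -7 (attained at k = 0)
  C[2][0] = min over k of (A[2][0] + B[0][0] = -5 + 0 = -5, A[2][1] + B[1][0] = 7 + 5 = 12, A[2][2] + B[2][0] = 5 + -2 = 3) = -5 (attained at k = 0)
  C[2][1] = min over k of (A[2][0] + B[0][1] = -5 + 9 = 4, A[2][1] + B[1][1] = 7 + 10 = 17, A[2][2] + B[2][1] = 5 + 5 = 10) = 4 (attained at k = 0)
  C[2][2] = min over k of (A[2][0] + B[0][2] = -5 + -5 = -10, A[2][1] + B[1][2] = 7 + 9 = 16, A[2][2] + B[2][2] = 5 + -2 = 3) = -10 (attained at k = 0)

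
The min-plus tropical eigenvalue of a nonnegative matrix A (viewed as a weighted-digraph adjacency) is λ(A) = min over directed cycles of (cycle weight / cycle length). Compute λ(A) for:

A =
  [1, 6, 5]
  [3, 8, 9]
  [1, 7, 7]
λ(A) = 1

Enumerate directed cycles and compute their means (weight / length). Sample:
  cycle 0 → 0: weight = 1, length = 1, mean = 1/1 ≈ 1.000
  cycle 1 → 1: weight = 8, length = 1, mean = 8/1 ≈ 8.000
  cycle 2 → 2: weight = 7, length = 1, mean = 7/1 ≈ 7.000
  cycle 0 → 1 → 0: weight = 9, length = 2, mean = 9/2 ≈ 4.500
  cycle 0 → 2 → 0: weight = 6, length = 2, mean = 6/2 ≈ 3.000
  cycle 1 → 0 → 1: weight = 9, length = 2, mean = 9/2 ≈ 4.500
Minimum mean = 1.000, attained e.g. along the cycle 0 → 0 with weight 1 and length 1. So λ(A) = 1/1 = 1.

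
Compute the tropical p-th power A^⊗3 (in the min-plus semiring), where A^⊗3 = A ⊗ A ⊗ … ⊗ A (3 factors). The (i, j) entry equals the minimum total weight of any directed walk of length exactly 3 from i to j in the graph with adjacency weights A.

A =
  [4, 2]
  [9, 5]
A^⊗3 =
  [12, 10]
  [17, 15]

Each entry (A^⊗3)_ij equals the minimum over all length-3 walks i = v_0 → v_1 → … → v_3 = j of Σ_t A[v_t][v_{t+1}]. For example, for (i, j) = (0, 1) we minimise over 4 possible intermediate vertex sequences; the minimum is 10, attained along the walk 0 → 0 → 0 → 1.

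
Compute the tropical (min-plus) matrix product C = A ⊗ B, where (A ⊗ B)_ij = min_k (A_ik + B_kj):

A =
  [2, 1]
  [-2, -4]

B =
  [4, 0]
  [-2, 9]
A ⊗ B =
  [-1, 2]
  [-6, -2]

Apply the min-plus product entry-by-entry:
  C[0][0] = min over k of (A[0][0] + B[0][0] = 2 + 4 = 6, A[0][1] + B[1][0] = 1 + -2 = -1) = -1 (attained at k = 1)
  C[0][1] = min over k of (A[0][0] + B[0][1] = 2 + 0 = 2, A[0][1] + B[1][1] = 1 + 9 = 10) = 2 (attained at k = 0)
  C[1][0] = min over k of (A[1][0] + B[0][0] = -2 + 4 = 2, A[1][1] + B[1][0] = -4 + -2 = -6) = -6 (attained at k = 1)
  C[1][1] = min over k of (A[1][0] + B[0][1] = -2 + 0 = -2, A[1][1] + B[1][1] = -4 + 9 = 5) = -2 (attained at k = 0)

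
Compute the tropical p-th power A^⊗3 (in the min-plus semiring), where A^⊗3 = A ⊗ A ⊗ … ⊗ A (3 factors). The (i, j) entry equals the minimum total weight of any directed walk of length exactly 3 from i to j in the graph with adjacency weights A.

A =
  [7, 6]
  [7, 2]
A^⊗3 =
  [15, 10]
  [11, 6]

Each entry (A^⊗3)_ij equals the minimum over all length-3 walks i = v_0 → v_1 → … → v_3 = j of Σ_t A[v_t][v_{t+1}]. For example, for (i, j) = (0, 1) we minimise over 4 possible intermediate vertex sequences; the minimum is 10, attained along the walk 0 → 1 → 1 → 1.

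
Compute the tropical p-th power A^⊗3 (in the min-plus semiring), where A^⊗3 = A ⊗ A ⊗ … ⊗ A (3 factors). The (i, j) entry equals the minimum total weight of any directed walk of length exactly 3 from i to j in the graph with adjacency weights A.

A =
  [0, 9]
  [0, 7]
A^⊗3 =
  [0, 9]
  [0, 9]

Each entry (A^⊗3)_ij equals the minimum over all length-3 walks i = v_0 → v_1 → … → v_3 = j of Σ_t A[v_t][v_{t+1}]. For example, for (i, j) = (0, 1) we minimise over 4 possible intermediate vertex sequences; the minimum is 9, attained along the walk 0 → 0 → 0 → 1.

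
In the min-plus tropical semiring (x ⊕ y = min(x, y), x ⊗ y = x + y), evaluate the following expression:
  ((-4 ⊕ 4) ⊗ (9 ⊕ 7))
((-4 ⊕ 4) ⊗ (9 ⊕ 7)) = 3

Expand innermost to outermost. Recall ⊕ takes the minimum of its arguments and ⊗ takes their sum. Working out the expression ((-4 ⊕ 4) ⊗ (9 ⊕ 7)) gives 3.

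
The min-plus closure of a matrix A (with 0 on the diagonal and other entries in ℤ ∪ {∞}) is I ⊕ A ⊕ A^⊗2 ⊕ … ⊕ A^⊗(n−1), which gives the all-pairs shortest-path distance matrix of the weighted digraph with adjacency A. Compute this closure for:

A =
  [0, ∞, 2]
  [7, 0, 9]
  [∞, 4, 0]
Closure =
  [0, 6, 2]
  [7, 0, 9]
  [11, 4, 0]

This is the Floyd-Warshall all-pairs shortest-path computation. For each intermediate vertex k = 0, 1, …, 2, update dist[i][j] ← min(dist[i][j], dist[i][k] + dist[k][j]). The final matrix gives, for each (i, j), the minimum total weight of any directed path from i to j (possibly empty when i = j).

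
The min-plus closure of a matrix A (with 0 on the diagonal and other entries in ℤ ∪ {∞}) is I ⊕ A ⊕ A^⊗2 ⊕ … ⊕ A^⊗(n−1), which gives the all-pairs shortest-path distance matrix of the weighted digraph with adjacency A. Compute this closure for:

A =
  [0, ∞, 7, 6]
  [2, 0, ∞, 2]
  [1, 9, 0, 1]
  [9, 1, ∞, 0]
Closure =
  [0, 7, 7, 6]
  [2, 0, 9, 2]
  [1, 2, 0, 1]
  [3, 1, 10, 0]

This is the Floyd-Warshall all-pairs shortest-path computation. For each intermediate vertex k = 0, 1, …, 3, update dist[i][j] ← min(dist[i][j], dist[i][k] + dist[k][j]). The final matrix gives, for each (i, j), the minimum total weight of any directed path from i to j (possibly empty when i = j).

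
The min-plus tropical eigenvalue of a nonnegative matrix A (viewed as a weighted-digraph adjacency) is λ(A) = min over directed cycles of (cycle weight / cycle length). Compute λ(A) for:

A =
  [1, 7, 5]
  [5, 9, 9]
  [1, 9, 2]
λ(A) = 1

Enumerate directed cycles and compute their means (weight / length). Sample:
  cycle 0 → 0: weight = 1, length = 1, mean = 1/1 ≈ 1.000
  cycle 1 → 1: weight = 9, length = 1, mean = 9/1 ≈ 9.000
  cycle 2 → 2: weight = 2, length = 1, mean = 2/1 ≈ 2.000
  cycle 0 → 1 → 0: weight = 12, length = 2, mean = 12/2 ≈ 6.000
  cycle 0 → 2 → 0: weight = 6, length = 2, mean = 6/2 ≈ 3.000
  cycle 1 → 0 → 1: weight = 12, length = 2, mean = 12/2 ≈ 6.000
Minimum mean = 1.000, attained e.g. along the cycle 0 → 0 with weight 1 and length 1. So λ(A) = 1/1 = 1.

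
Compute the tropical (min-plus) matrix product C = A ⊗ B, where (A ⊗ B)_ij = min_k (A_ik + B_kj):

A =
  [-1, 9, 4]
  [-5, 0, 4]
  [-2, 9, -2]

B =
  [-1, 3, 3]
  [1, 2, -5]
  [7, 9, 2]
A ⊗ B =
  [-2, 2, 2]
  [-6, -2, -5]
  [-3, 1, 0]

Apply the min-plus product entry-by-entry:
  C[0][0] = min over k of (A[0][0] + B[0][0] = -1 + -1 = -2, A[0][1] + B[1][0] = 9 + 1 = 10, A[0][2] + B[2][0] = 4 + 7 = 11) = -2 (attained at k = 0)
  C[0][1] = min over k of (A[0][0] + B[0][1] = -1 + 3 = 2, A[0][1] + B[1][1] = 9 + 2 = 11, A[0][2] + B[2][1] = 4 + 9 = 13) = 2 (attained at k = 0)
  C[0][2] = min over k of (A[0][0] + B[0][2] = -1 + 3 = 2, A[0][1] + B[1][2] = 9 + -5 = 4, A[0][2] + B[2][2] = 4 + 2 = 6) = 2 (attained at k = 0)
  C[1][0] = min over k of (A[1][0] + B[0][0] = -5 + -1 = -6, A[1][1] + B[1][0] = 0 + 1 = 1, A[1][2] + B[2][0] = 4 + 7 = 11) = -6 (attained at k = 0)
  C[1][1] = min over k of (A[1][0] + B[0][1] = -5 + 3 = -2, A[1][1] + B[1][1] = 0 + 2 = 2, A[1][2] + B[2][1] = 4 + 9 = 13) = -2 (attained at k = 0)
  C[1][2] = min over k of (A[1][0] + B[0][2] = -5 + 3 = -2, A[1][1] + B[1][2] = 0 + -5 = -5, A[1][2] + B[2][2] = 4 + 2 = 6) = -5 (attained at k = 1)
  C[2][0] = min over k of (A[2][0] + B[0][0] = -2 + -1 = -3, A[2][1] + B[1][0] = 9 + 1 = 10, A[2][2] + B[2][0] = -2 + 7 = 5) = -3 (attained at k = 0)
  C[2][1] = min over k of (A[2][0] + B[0][1] = -2 + 3 = 1, A[2][1] + B[1][1] = 9 + 2 = 11, A[2][2] + B[2][1] = -2 + 9 = 7) = 1 (attained at k = 0)
  C[2][2] = min over k of (A[2][0] + B[0][2] = -2 + 3 = 1, A[2][1] + B[1][2] = 9 + -5 = 4, A[2][2] + B[2][2] = -2 + 2 = 0) = 0 (attained at k = 2)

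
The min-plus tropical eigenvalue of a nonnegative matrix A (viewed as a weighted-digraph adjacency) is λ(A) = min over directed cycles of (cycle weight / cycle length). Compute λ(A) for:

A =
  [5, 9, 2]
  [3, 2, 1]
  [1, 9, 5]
λ(A) = 3/2

Enumerate directed cycles and compute their means (weight / length). Sample:
  cycle 0 → 0: weight = 5, length = 1, mean = 5/1 ≈ 5.000
  cycle 1 → 1: weight = 2, length = 1, mean = 2/1 ≈ 2.000
  cycle 2 → 2: weight = 5, length = 1, mean = 5/1 ≈ 5.000
  cycle 0 → 1 → 0: weight = 12, length = 2, mean = 12/2 ≈ 6.000
  cycle 0 → 2 → 0: weight = 3, length = 2, mean = 3/2 ≈ 1.500
  cycle 1 → 0 → 1: weight = 12, length = 2, mean = 12/2 ≈ 6.000
Minimum mean = 1.500, attained e.g. along the cycle 0 → 2 → 0 with weight 3 and length 2. So λ(A) = 3/2 = 3/2.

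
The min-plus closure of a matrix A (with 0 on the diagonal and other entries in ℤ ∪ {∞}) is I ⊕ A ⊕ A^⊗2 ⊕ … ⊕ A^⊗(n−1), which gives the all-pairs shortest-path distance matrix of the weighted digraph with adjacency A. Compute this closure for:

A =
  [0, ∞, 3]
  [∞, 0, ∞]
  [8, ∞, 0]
Closure =
  [0, ∞, 3]
  [∞, 0, ∞]
  [8, ∞, 0]

This is the Floyd-Warshall all-pairs shortest-path computation. For each intermediate vertex k = 0, 1, …, 2, update dist[i][j] ← min(dist[i][j], dist[i][k] + dist[k][j]). The final matrix gives, for each (i, j), the minimum total weight of any directed path from i to j (possibly empty when i = j).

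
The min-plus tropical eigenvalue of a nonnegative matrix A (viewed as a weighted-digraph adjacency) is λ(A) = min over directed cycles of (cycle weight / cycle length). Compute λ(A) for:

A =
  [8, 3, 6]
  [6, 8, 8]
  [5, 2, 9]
λ(A) = 9/2

Enumerate directed cycles and compute their means (weight / length). Sample:
  cycle 0 → 0: weight = 8, length = 1, mean = 8/1 ≈ 8.000
  cycle 1 → 1: weight = 8, length = 1, mean = 8/1 ≈ 8.000
  cycle 2 → 2: weight = 9, length = 1, mean = 9/1 ≈ 9.000
  cycle 0 → 1 → 0: weight = 9, length = 2, mean = 9/2 ≈ 4.500
  cycle 0 → 2 → 0: weight = 11, length = 2, mean = 11/2 ≈ 5.500
  cycle 1 → 0 → 1: weight = 9, length = 2, mean = 9/2 ≈ 4.500
Minimum mean = 4.500, attained e.g. along the cycle 0 → 1 → 0 with weight 9 and length 2. So λ(A) = 9/2 = 9/2.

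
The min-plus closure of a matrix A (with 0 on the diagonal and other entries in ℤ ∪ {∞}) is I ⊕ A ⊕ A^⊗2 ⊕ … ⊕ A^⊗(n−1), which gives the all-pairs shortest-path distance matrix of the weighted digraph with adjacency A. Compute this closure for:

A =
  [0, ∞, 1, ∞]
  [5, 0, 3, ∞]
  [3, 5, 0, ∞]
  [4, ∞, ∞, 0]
Closure =
  [0, 6, 1, ∞]
  [5, 0, 3, ∞]
  [3, 5, 0, ∞]
  [4, 10, 5, 0]

This is the Floyd-Warshall all-pairs shortest-path computation. For each intermediate vertex k = 0, 1, …, 3, update dist[i][j] ← min(dist[i][j], dist[i][k] + dist[k][j]). The final matrix gives, for each (i, j), the minimum total weight of any directed path from i to j (possibly empty when i = j).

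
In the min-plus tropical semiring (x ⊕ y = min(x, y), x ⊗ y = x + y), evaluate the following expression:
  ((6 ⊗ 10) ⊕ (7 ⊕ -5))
((6 ⊗ 10) ⊕ (7 ⊕ -5)) = -5

Expand innermost to outermost. Recall ⊕ takes the minimum of its arguments and ⊗ takes their sum. Working out the expression ((6 ⊗ 10) ⊕ (7 ⊕ -5)) gives -5.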